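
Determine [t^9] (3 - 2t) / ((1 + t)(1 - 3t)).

Partial fractions give a closed form: a_n = (5/4)·(-1)^n + (7/4)·3^n.
At n = 9: a_9 = 34444.

34444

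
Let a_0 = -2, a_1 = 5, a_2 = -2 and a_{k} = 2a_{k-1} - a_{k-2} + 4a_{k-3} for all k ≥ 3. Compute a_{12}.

The ordinary generating function has denominator 1 - 2q + q^2 - 4q^3.
Iterating the recurrence: a_0,…,a_{12} = -2, 5, -2, -17, -12, -15, -86, -205, -384, -907, -2250, -5129, -11636.

-11636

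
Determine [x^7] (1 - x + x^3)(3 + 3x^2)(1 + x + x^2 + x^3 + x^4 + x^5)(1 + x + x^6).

9

(1 - x + x^3) has coefficients 1,-1,0,1 for degrees 0…3.
(3 + 3x^2) has coefficients 3,0,3,0,0,0,0,0 for degrees 0…7.
Multiplying by (1 + x + x^2 + x^3 + x^4 + x^5) gives running coefficients 3,3,6,6,6,6,3,3 for degrees 0…7.
Finally multiplying by (1 + x + x^6), the product of all factors after the first has coefficients 3,6,9,12,12,12,12,9 for degrees 0…7.
[x^7] = 1·9 − 1·12 + 1·12 = 9.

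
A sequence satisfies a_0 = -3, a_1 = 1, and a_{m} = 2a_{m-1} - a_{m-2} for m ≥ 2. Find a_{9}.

33

The ordinary generating function has denominator 1 - 2z + z^2.
Iterating the recurrence: a_0,…,a_{9} = -3, 1, 5, 9, 13, 17, 21, 25, 29, 33.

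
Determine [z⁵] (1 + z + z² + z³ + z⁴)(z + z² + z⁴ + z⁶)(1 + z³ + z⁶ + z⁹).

5

(1 + z + z² + z³ + z⁴) has coefficients 1,1,1,1,1 for degrees 0…4.
(z + z² + z⁴ + z⁶) has coefficients 0,1,1,0,1,0 for degrees 0…5.
Finally multiplying by (1 + z³ + z⁶ + z⁹), the product of all factors after the first has coefficients 0,1,1,0,2,1 for degrees 0…5.
[z⁵] = 1·1 + 1·2 + 1·0 + 1·1 + 1·1 = 5.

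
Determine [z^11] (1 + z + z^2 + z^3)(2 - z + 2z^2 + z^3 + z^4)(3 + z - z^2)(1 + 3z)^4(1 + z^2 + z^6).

3763

(1 + z + z^2 + z^3) has coefficients 1,1,1,1 for degrees 0…3.
(2 - z + 2z^2 + z^3 + z^4) has coefficients 2,-1,2,1,1,0,0,0,0,0,0,0 for degrees 0…11.
Multiplying by (3 + z - z^2) gives running coefficients 6,-1,3,6,2,0,-1,0,0,0,0,0 for degrees 0…11.
Multiplying by (1 + 3z)^4 gives running coefficients 6,71,315,636,614,591,998,690,108,-108,-81,0 for degrees 0…11.
Finally multiplying by (1 + z^2 + z^6), the product of all factors after the first has coefficients 6,71,321,707,929,1227,1618,1352,1421,1218,641,483 for degrees 0…11.
[z^11] = 1·483 + 1·641 + 1·1218 + 1·1421 = 3763.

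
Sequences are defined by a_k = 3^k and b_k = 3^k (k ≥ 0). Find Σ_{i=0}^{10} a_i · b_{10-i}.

649539

The convolution is the x^10 coefficient of A(x)B(x).
Σ = 1·59049 + 3·19683 + 9·6561 + 27·2187 + 81·729 + 243·243 + 729·81 + 2187·27 + 6561·9 + 19683·3 + 59049·1 = 649539.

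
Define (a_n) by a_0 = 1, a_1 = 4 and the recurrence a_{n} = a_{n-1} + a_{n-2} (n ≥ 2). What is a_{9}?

The ordinary generating function has denominator 1 - y - y^2.
Iterating the recurrence: a_0,…,a_{9} = 1, 4, 5, 9, 14, 23, 37, 60, 97, 157.

157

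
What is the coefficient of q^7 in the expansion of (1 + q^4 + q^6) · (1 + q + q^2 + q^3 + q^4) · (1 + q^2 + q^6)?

(1 + q^4 + q^6) has coefficients 1,0,0,0,1,0,1 for degrees 0…6.
(1 + q + q^2 + q^3 + q^4) has coefficients 1,1,1,1,1,0,0,0 for degrees 0…7.
Finally multiplying by (1 + q^2 + q^6), the product of all factors after the first has coefficients 1,1,2,2,2,1,2,1 for degrees 0…7.
[q^7] = 1·1 + 1·2 + 1·1 = 4.

4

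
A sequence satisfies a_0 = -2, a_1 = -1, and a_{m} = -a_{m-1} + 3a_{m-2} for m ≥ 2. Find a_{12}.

-9938

The ordinary generating function has denominator 1 + z - 3z^2.
Iterating the recurrence: a_0,…,a_{12} = -2, -1, -5, 2, -17, 23, -74, 143, -365, 794, -1889, 4271, -9938.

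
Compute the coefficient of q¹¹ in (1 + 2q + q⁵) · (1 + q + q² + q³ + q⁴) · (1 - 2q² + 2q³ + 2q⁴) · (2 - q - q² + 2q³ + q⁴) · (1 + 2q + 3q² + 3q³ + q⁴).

195

(1 + 2q + q⁵) has coefficients 1,2,0,0,0,1 for degrees 0…5.
(1 + q + q² + q³ + q⁴) has coefficients 1,1,1,1,1,0,0,0,0,0,0,0 for degrees 0…11.
Multiplying by (1 - 2q² + 2q³ + 2q⁴) gives running coefficients 1,1,-1,1,3,2,2,4,2,0,0,0 for degrees 0…11.
Multiplying by (2 - q - q² + 2q³ + q⁴) gives running coefficients 2,1,-4,4,9,-1,0,11,5,0,8,8 for degrees 0…11.
Finally multiplying by (1 + 2q + 3q² + 3q³ + q⁴), the product of all factors after the first has coefficients 2,5,4,5,10,18,33,39,33,42,56,50 for degrees 0…11.
[q¹¹] = 1·50 + 2·56 + 1·33 = 195.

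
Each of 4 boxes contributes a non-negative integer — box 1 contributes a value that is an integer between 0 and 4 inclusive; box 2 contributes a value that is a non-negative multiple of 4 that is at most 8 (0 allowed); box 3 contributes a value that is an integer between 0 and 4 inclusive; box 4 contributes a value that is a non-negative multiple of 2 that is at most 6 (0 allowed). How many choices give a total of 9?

The generating function for the choices is (1 + x + x² + x³ + x⁴)·(1 + x⁴ + x⁸)·(1 + x + x² + x³ + x⁴)·(1 + x² + x⁴ + x⁶); the count is [x⁹].
(1 + x + x² + x³ + x⁴) has coefficients 1,1,1,1,1 for degrees 0…4.
(1 + x⁴ + x⁸) has coefficients 1,0,0,0,1,0,0,0,1,0 for degrees 0…9.
Multiplying by (1 + x + x² + x³ + x⁴) gives running coefficients 1,1,1,1,2,1,1,1,2,1 for degrees 0…9.
Finally multiplying by (1 + x² + x⁴ + x⁶), the product of all factors after the first has coefficients 1,1,2,2,4,3,5,4,6,4 for degrees 0…9.
[x⁹] = 1·4 + 1·6 + 1·4 + 1·5 + 1·3 = 22.

22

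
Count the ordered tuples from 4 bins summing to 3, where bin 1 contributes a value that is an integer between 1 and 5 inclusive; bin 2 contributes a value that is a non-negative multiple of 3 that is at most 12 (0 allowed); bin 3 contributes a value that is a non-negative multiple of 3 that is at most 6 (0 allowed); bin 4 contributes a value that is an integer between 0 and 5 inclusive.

3

The generating function for the choices is (q + q² + q³ + q⁴ + q⁵)·(1 + q³ + q⁶ + q⁹ + q¹²)·(1 + q³ + q⁶)·(1 + q + q² + q³ + q⁴ + q⁵); the count is [q³].
(q + q² + q³ + q⁴ + q⁵) has coefficients 0,1,1,1 for degrees 0…3.
(1 + q³ + q⁶ + q⁹ + q¹²) has coefficients 1,0,0,1 for degrees 0…3.
Multiplying by (1 + q³ + q⁶) gives running coefficients 1,0,0,2 for degrees 0…3.
Finally multiplying by (1 + q + q² + q³ + q⁴ + q⁵), the product of all factors after the first has coefficients 1,1,1,3 for degrees 0…3.
[q³] = 1·1 + 1·1 + 1·1 = 3.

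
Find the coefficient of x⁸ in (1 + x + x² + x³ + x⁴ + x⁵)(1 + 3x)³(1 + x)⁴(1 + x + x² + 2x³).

4671

(1 + x + x² + x³ + x⁴ + x⁵) has coefficients 1,1,1,1,1,1 for degrees 0…5.
(1 + 3x)³ has coefficients 1,9,27,27,0,0,0,0,0 for degrees 0…8.
Multiplying by (1 + x)⁴ gives running coefficients 1,13,69,193,307,279,135,27,0 for degrees 0…8.
Finally multiplying by (1 + x + x² + 2x³), the product of all factors after the first has coefficients 1,14,83,277,595,917,1107,1055,720 for degrees 0…8.
[x⁸] = 1·720 + 1·1055 + 1·1107 + 1·917 + 1·595 + 1·277 = 4671.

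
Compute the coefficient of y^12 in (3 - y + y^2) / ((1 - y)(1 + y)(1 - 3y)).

Partial fractions give a closed form: a_n = (-3/4)·1^n + (5/8)·(-1)^n + (25/8)·3^n.
At n = 12: a_12 = 1660753.

1660753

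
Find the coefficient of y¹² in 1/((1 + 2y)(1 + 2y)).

The denominator gives the recurrence a_n = −4a_(n−1) − 4a_(n−2) for n ≥ 2; the numerator fixes a_0 = 1, a_1 = -4.
Iterating: 1, -4, 12, -32, 80, -192, 448, -1024, 2304, -5120, 11264, -24576, 53248, so a_12 = 53248.

53248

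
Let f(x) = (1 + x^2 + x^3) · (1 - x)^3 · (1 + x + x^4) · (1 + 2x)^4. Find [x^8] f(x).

(1 + x^2 + x^3) has coefficients 1,0,1,1 for degrees 0…3.
(1 - x)^3 has coefficients 1,-3,3,-1,0,0,0,0,0 for degrees 0…8.
Multiplying by (1 + x + x^4) gives running coefficients 1,-2,0,2,0,-3,3,-1,0 for degrees 0…8.
Finally multiplying by (1 + 2x)^4, the product of all factors after the first has coefficients 1,6,8,-14,-32,13,43,-17,-32 for degrees 0…8.
[x^8] = 1·(-32) + 1·43 + 1·13 = 24.

24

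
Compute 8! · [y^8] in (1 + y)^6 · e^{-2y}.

The EGF product rule gives c_8 = Σ_{k_1+k_2=8} C(8; k_1,k_2) · ∏ g_i(k_i), where (1+y)^6 gives the falling factorial (6)_k; e^{-2y} gives (-2)^k.
g_1(k) for k = 0…8: 1, 6, 30, 120, 360, 720, 720, 0, 0.
g_2(k) for k = 0…8: 1, -2, 4, -8, 16, -32, 64, -128, 256.
c_8 = Σ_k C(8,k)·g_1(k)·g_2(8−k) = 1·1·256 + 8·6·(-128) + 28·30·64 + 56·120·(-32) + 70·360·16 + 56·720·(-8) + 28·720·4 = 256 − 6144 + 53760 − 215040 + 403200 − 322560 + 80640 = -5888.

-5888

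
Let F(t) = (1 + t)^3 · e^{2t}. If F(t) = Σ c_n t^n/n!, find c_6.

The EGF product rule gives c_6 = Σ_{k_1+k_2=6} C(6; k_1,k_2) · ∏ g_i(k_i), where (1+t)^3 gives the falling factorial (3)_k; e^{2t} gives (2)^k.
g_1(k) for k = 0…6: 1, 3, 6, 6, 0, 0, 0.
g_2(k) for k = 0…6: 1, 2, 4, 8, 16, 32, 64.
c_6 = Σ_k C(6,k)·g_1(k)·g_2(6−k) = 1·1·64 + 6·3·32 + 15·6·16 + 20·6·8 = 64 + 576 + 1440 + 960 = 3040.

3040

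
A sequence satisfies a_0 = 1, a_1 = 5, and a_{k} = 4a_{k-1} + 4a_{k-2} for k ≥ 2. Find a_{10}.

The ordinary generating function has denominator 1 - 4y - 4y^2.
Iterating the recurrence: a_0,…,a_{10} = 1, 5, 24, 116, 560, 2704, 13056, 63040, 304384, 1469696, 7096320.

7096320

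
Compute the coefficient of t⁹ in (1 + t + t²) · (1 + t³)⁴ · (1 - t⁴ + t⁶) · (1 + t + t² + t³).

16

(1 + t + t²) has coefficients 1,1,1 for degrees 0…2.
(1 + t³)⁴ has coefficients 1,0,0,4,0,0,6,0,0,4 for degrees 0…9.
Multiplying by (1 - t⁴ + t⁶) gives running coefficients 1,0,0,4,-1,0,7,-4,0,8 for degrees 0…9.
Finally multiplying by (1 + t + t² + t³), the product of all factors after the first has coefficients 1,1,1,5,3,3,10,2,3,11 for degrees 0…9.
[t⁹] = 1·11 + 1·3 + 1·2 = 16.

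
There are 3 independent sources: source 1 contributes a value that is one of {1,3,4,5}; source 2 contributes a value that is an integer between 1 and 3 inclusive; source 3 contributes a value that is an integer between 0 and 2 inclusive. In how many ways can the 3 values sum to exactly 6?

7

The generating function for the choices is (t + t^3 + t^4 + t^5)·(t + t^2 + t^3)·(1 + t + t^2); the count is [t^6].
(t + t^3 + t^4 + t^5) has coefficients 0,1,0,1,1,1 for degrees 0…5.
(t + t^2 + t^3) has coefficients 0,1,1,1,0,0,0 for degrees 0…6.
Finally multiplying by (1 + t + t^2), the product of all factors after the first has coefficients 0,1,2,3,2,1,0 for degrees 0…6.
[t^6] = 1·1 + 1·3 + 1·2 + 1·1 = 7.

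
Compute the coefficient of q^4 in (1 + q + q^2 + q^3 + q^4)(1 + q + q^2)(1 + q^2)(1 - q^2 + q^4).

(1 + q + q^2 + q^3 + q^4) has coefficients 1,1,1,1,1 for degrees 0…4.
(1 + q + q^2) has coefficients 1,1,1,0,0 for degrees 0…4.
Multiplying by (1 + q^2) gives running coefficients 1,1,2,1,1 for degrees 0…4.
Finally multiplying by (1 - q^2 + q^4), the product of all factors after the first has coefficients 1,1,1,0,0 for degrees 0…4.
[q^4] = 1·0 + 1·0 + 1·1 + 1·1 + 1·1 = 3.

3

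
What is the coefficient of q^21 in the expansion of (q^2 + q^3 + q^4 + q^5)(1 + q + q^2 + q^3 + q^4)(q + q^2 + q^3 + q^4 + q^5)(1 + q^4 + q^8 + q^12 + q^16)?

(q^2 + q^3 + q^4 + q^5) has coefficients 0,0,1,1,1,1 for degrees 0…5.
(1 + q + q^2 + q^3 + q^4) has coefficients 1,1,1,1,1,0,0,0,0,0,0,0,0,0,0,0,0,0,0,0,0,0 for degrees 0…21.
Multiplying by (q + q^2 + q^3 + q^4 + q^5) gives running coefficients 0,1,2,3,4,5,4,3,2,1,0,0,0,0,0,0,0,0,0,0,0,0 for degrees 0…21.
Finally multiplying by (1 + q^4 + q^8 + q^12 + q^16), the product of all factors after the first has coefficients 0,1,2,3,4,6,6,6,6,7,6,6,6,7,6,6,6,7,6,6,6,6 for degrees 0…21.
[q^21] = 1·6 + 1·6 + 1·7 + 1·6 = 25.

25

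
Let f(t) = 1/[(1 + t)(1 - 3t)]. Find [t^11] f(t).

132860

Partial fractions give a closed form: a_n = (1/4)·(-1)^n + (3/4)·3^n.
At n = 11: a_11 = 132860.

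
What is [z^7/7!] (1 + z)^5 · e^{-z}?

The EGF product rule gives c_7 = Σ_{k_1+k_2=7} C(7; k_1,k_2) · ∏ g_i(k_i), where (1+z)^5 gives the falling factorial (5)_k; e^{-z} gives (-1)^k.
g_1(k) for k = 0…7: 1, 5, 20, 60, 120, 120, 0, 0.
g_2(k) for k = 0…7: 1, -1, 1, -1, 1, -1, 1, -1.
c_7 = Σ_k C(7,k)·g_1(k)·g_2(7−k) = 1·1·(-1) + 7·5·1 + 21·20·(-1) + 35·60·1 + 35·120·(-1) + 21·120·1 = −1 + 35 − 420 + 2100 − 4200 + 2520 = 34.

34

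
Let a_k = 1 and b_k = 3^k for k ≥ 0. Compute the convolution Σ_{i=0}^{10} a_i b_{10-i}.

88573

Write out a_i and b_{10-i} for i = 0,…,10 and sum the products.
Σ = 1·59049 + 1·19683 + 1·6561 + 1·2187 + 1·729 + 1·243 + 1·81 + 1·27 + 1·9 + 1·3 + 1·1 = 88573.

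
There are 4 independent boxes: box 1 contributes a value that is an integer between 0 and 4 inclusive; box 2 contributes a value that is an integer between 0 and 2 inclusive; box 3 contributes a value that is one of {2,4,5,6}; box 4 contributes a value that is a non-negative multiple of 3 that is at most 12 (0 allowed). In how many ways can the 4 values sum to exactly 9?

19

The generating function for the choices is (1 + z + z² + z³ + z⁴)·(1 + z + z²)·(z² + z⁴ + z⁵ + z⁶)·(1 + z³ + z⁶ + z⁹ + z¹²); the count is [z⁹].
(1 + z + z² + z³ + z⁴) has coefficients 1,1,1,1,1 for degrees 0…4.
(1 + z + z²) has coefficients 1,1,1,0,0,0,0,0,0,0 for degrees 0…9.
Multiplying by (z² + z⁴ + z⁵ + z⁶) gives running coefficients 0,0,1,1,2,2,3,2,1,0 for degrees 0…9.
Finally multiplying by (1 + z³ + z⁶ + z⁹ + z¹²), the product of all factors after the first has coefficients 0,0,1,1,2,3,4,4,4,4 for degrees 0…9.
[z⁹] = 1·4 + 1·4 + 1·4 + 1·4 + 1·3 = 19.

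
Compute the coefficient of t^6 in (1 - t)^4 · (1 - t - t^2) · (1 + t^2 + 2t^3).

(1 - t)^4 has coefficients 1,-4,6,-4,1 for degrees 0…4.
(1 - t - t^2) has coefficients 1,-1,-1,0,0,0,0 for degrees 0…6.
Finally multiplying by (1 + t^2 + 2t^3), the product of all factors after the first has coefficients 1,-1,0,1,-3,-2,0 for degrees 0…6.
[t^6] = 1·0 − 4·(-2) + 6·(-3) − 4·1 + 1·0 = -14.

-14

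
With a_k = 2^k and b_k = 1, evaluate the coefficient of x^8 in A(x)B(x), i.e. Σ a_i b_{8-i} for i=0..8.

511

Write out a_i and b_{8-i} for i = 0,…,8 and sum the products.
Σ = 1·1 + 2·1 + 4·1 + 8·1 + 16·1 + 32·1 + 64·1 + 128·1 + 256·1 = 511.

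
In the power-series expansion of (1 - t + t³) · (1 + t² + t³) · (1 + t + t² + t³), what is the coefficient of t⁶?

(1 - t + t³) has coefficients 1,-1,0,1 for degrees 0…3.
(1 + t² + t³) has coefficients 1,0,1,1,0,0,0 for degrees 0…6.
Finally multiplying by (1 + t + t² + t³), the product of all factors after the first has coefficients 1,1,2,3,2,2,1 for degrees 0…6.
[t⁶] = 1·1 − 1·2 + 1·3 = 2.

2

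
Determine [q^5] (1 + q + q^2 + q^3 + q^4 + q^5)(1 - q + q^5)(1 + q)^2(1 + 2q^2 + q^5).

2

(1 + q + q^2 + q^3 + q^4 + q^5) has coefficients 1,1,1,1,1,1 for degrees 0…5.
(1 - q + q^5) has coefficients 1,-1,0,0,0,1 for degrees 0…5.
Multiplying by (1 + q)^2 gives running coefficients 1,1,-1,-1,0,1 for degrees 0…5.
Finally multiplying by (1 + 2q^2 + q^5), the product of all factors after the first has coefficients 1,1,1,1,-2,0 for degrees 0…5.
[q^5] = 1·0 + 1·(-2) + 1·1 + 1·1 + 1·1 + 1·1 = 2.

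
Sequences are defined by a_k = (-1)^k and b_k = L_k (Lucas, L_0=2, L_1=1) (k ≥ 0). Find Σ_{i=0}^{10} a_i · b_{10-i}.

This is [x^10] in the product of the two ordinary generating functions.
Σ = 1·123 − 1·76 + 1·47 − 1·29 + 1·18 − 1·11 + 1·7 − 1·4 + 1·3 − 1·1 + 1·2 = 79.

79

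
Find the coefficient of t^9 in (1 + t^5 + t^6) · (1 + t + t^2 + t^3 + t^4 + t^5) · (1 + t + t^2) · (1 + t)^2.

(1 + t^5 + t^6) has coefficients 1,0,0,0,0,1,1 for degrees 0…6.
(1 + t + t^2 + t^3 + t^4 + t^5) has coefficients 1,1,1,1,1,1,0,0,0,0 for degrees 0…9.
Multiplying by (1 + t + t^2) gives running coefficients 1,2,3,3,3,3,2,1,0,0 for degrees 0…9.
Finally multiplying by (1 + t)^2, the product of all factors after the first has coefficients 1,4,8,11,12,12,11,8,4,1 for degrees 0…9.
[t^9] = 1·1 + 1·12 + 1·11 = 24.

24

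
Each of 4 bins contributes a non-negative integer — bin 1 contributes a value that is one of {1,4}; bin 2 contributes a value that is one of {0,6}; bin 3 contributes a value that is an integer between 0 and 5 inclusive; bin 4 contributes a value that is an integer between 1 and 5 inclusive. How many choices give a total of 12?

The generating function for the choices is (y + y⁴)·(1 + y⁶)·(1 + y + y² + y³ + y⁴ + y⁵)·(y + y² + y³ + y⁴ + y⁵); the count is [y¹²].
(y + y⁴) has coefficients 0,1,0,0,1 for degrees 0…4.
(1 + y⁶) has coefficients 1,0,0,0,0,0,1,0,0,0,0,0,0 for degrees 0…12.
Multiplying by (1 + y + y² + y³ + y⁴ + y⁵) gives running coefficients 1,1,1,1,1,1,1,1,1,1,1,1,0 for degrees 0…12.
Finally multiplying by (y + y² + y³ + y⁴ + y⁵), the product of all factors after the first has coefficients 0,1,2,3,4,5,5,5,5,5,5,5,5 for degrees 0…12.
[y¹²] = 1·5 + 1·5 = 10.

10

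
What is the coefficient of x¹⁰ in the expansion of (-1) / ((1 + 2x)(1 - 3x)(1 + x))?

Partial fractions give a closed form: a_n = (-4/5)·(-2)^n + (-9/20)·3^n + (1/4)·(-1)^n.
At n = 10: a_10 = -27391.

-27391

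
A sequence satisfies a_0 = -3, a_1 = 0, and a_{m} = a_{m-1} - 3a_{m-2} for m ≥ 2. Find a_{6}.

9

The ordinary generating function has denominator 1 - x + 3x^2.
Iterating the recurrence: a_0,…,a_{6} = -3, 0, 9, 9, -18, -45, 9.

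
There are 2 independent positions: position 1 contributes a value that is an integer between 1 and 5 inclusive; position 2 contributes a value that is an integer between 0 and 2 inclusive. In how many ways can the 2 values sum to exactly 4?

3

The generating function for the choices is (y + y² + y³ + y⁴ + y⁵)·(1 + y + y²); the count is [y⁴].
(y + y² + y³ + y⁴ + y⁵) has coefficients 0,1,1,1,1 for degrees 0…4.
(1 + y + y²) has coefficients 1,1,1,0,0 for degrees 0…4.
[y⁴] = 1·0 + 1·1 + 1·1 + 1·1 = 3.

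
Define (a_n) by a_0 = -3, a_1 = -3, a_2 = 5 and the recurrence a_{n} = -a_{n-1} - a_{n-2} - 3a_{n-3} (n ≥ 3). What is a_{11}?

The ordinary generating function has denominator 1 + z + z^2 + 3z^3.
Iterating the recurrence: a_0,…,a_{11} = -3, -3, 5, 7, -3, -19, 1, 27, 29, -59, -51, 23.

23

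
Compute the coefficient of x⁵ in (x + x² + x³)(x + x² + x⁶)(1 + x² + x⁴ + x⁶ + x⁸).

(x + x² + x³) has coefficients 0,1,1,1 for degrees 0…3.
(x + x² + x⁶) has coefficients 0,1,1,0,0,0 for degrees 0…5.
Finally multiplying by (1 + x² + x⁴ + x⁶ + x⁸), the product of all factors after the first has coefficients 0,1,1,1,1,1 for degrees 0…5.
[x⁵] = 1·1 + 1·1 + 1·1 = 3.

3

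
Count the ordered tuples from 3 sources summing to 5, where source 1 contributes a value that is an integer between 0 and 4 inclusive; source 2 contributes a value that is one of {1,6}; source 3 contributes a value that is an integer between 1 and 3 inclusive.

3

The generating function for the choices is (1 + x + x² + x³ + x⁴)·(x + x⁶)·(x + x² + x³); the count is [x⁵].
(1 + x + x² + x³ + x⁴) has coefficients 1,1,1,1,1 for degrees 0…4.
(x + x⁶) has coefficients 0,1,0,0,0,0 for degrees 0…5.
Finally multiplying by (x + x² + x³), the product of all factors after the first has coefficients 0,0,1,1,1,0 for degrees 0…5.
[x⁵] = 1·0 + 1·1 + 1·1 + 1·1 + 1·0 = 3.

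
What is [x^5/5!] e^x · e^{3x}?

The EGF product rule gives c_5 = Σ_{k_1+k_2=5} C(5; k_1,k_2) · ∏ g_i(k_i), where e^x gives (1)^k; e^{3x} gives (3)^k.
g_1(k) for k = 0…5: 1, 1, 1, 1, 1, 1.
g_2(k) for k = 0…5: 1, 3, 9, 27, 81, 243.
c_5 = Σ_k C(5,k)·g_1(k)·g_2(5−k) = 1·1·243 + 5·1·81 + 10·1·27 + 10·1·9 + 5·1·3 + 1·1·1 = 243 + 405 + 270 + 90 + 15 + 1 = 1024.

1024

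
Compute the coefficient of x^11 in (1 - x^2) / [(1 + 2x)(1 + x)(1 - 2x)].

-1024

Partial fractions give a closed form: a_n = (3/4)·(-2)^n + (1/4)·2^n.
At n = 11: a_11 = -1024.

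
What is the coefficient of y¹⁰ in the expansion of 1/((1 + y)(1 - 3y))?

Partial fractions give a closed form: a_n = (1/4)·(-1)^n + (3/4)·3^n.
At n = 10: a_10 = 44287.

44287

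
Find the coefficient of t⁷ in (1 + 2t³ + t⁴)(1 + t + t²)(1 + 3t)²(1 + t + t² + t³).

142

(1 + 2t³ + t⁴) has coefficients 1,0,0,2,1 for degrees 0…4.
(1 + t + t²) has coefficients 1,1,1,0,0,0,0,0 for degrees 0…7.
Multiplying by (1 + 3t)² gives running coefficients 1,7,16,15,9,0,0,0 for degrees 0…7.
Finally multiplying by (1 + t + t² + t³), the product of all factors after the first has coefficients 1,8,24,39,47,40,24,9 for degrees 0…7.
[t⁷] = 1·9 + 2·47 + 1·39 = 142.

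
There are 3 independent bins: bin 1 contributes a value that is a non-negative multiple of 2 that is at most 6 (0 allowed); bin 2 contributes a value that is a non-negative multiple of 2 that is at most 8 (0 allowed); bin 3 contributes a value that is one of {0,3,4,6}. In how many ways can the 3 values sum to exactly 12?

10

The generating function for the choices is (1 + q^2 + q^4 + q^6)·(1 + q^2 + q^4 + q^6 + q^8)·(1 + q^3 + q^4 + q^6); the count is [q^12].
(1 + q^2 + q^4 + q^6) has coefficients 1,0,1,0,1,0,1 for degrees 0…6.
(1 + q^2 + q^4 + q^6 + q^8) has coefficients 1,0,1,0,1,0,1,0,1,0,0,0,0 for degrees 0…12.
Finally multiplying by (1 + q^3 + q^4 + q^6), the product of all factors after the first has coefficients 1,0,1,1,2,1,3,1,3,1,2,1,2 for degrees 0…12.
[q^12] = 1·2 + 1·2 + 1·3 + 1·3 = 10.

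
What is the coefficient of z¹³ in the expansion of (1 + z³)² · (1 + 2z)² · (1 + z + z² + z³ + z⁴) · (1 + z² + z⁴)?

25

(1 + z³)² has coefficients 1,0,0,2,0,0,1 for degrees 0…6.
(1 + 2z)² has coefficients 1,4,4,0,0,0,0,0,0,0,0,0,0,0 for degrees 0…13.
Multiplying by (1 + z + z² + z³ + z⁴) gives running coefficients 1,5,9,9,9,8,4,0,0,0,0,0,0,0 for degrees 0…13.
Finally multiplying by (1 + z² + z⁴), the product of all factors after the first has coefficients 1,5,10,14,19,22,22,17,13,8,4,0,0,0 for degrees 0…13.
[z¹³] = 1·0 + 2·4 + 1·17 = 25.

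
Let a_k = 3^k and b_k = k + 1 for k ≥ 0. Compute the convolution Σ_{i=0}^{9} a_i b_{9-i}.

The convolution is the x^9 coefficient of A(x)B(x).
Σ = 1·10 + 3·9 + 9·8 + 27·7 + 81·6 + 243·5 + 729·4 + 2187·3 + 6561·2 + 19683·1 = 44281.

44281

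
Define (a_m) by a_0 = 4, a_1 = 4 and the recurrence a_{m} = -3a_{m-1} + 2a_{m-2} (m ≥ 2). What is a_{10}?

-139684

The ordinary generating function has denominator 1 + 3q - 2q^2.
Iterating the recurrence: a_0,…,a_{10} = 4, 4, -4, 20, -68, 244, -868, 3092, -11012, 39220, -139684.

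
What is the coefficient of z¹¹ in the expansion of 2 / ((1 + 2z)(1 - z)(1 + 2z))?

The denominator gives the recurrence a_n = −3a_(n−1) + 4a_(n−3) for n ≥ 3; the numerator fixes a_0 = 2, a_1 = -6, a_2 = 18.
Iterating: 2, -6, 18, -46, 114, -270, 626, -1422, 3186, -7054, 15474, -33678, so a_11 = -33678.

-33678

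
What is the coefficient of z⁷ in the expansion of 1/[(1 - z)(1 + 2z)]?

-85

Partial fractions give a closed form: a_n = (1/3)·1^n + (2/3)·(-2)^n.
At n = 7: a_7 = -85.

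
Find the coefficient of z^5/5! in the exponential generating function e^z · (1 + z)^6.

4051

The EGF product rule gives c_5 = Σ_{k_1+k_2=5} C(5; k_1,k_2) · ∏ g_i(k_i), where e^z gives (1)^k; (1+z)^6 gives the falling factorial (6)_k.
g_1(k) for k = 0…5: 1, 1, 1, 1, 1, 1.
g_2(k) for k = 0…5: 1, 6, 30, 120, 360, 720.
c_5 = Σ_k C(5,k)·g_1(k)·g_2(5−k) = 1·1·720 + 5·1·360 + 10·1·120 + 10·1·30 + 5·1·6 + 1·1·1 = 720 + 1800 + 1200 + 300 + 30 + 1 = 4051.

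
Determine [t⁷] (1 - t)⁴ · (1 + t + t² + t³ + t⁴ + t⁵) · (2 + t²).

6

(1 - t)⁴ has coefficients 1,-4,6,-4,1 for degrees 0…4.
(1 + t + t² + t³ + t⁴ + t⁵) has coefficients 1,1,1,1,1,1,0,0 for degrees 0…7.
Finally multiplying by (2 + t²), the product of all factors after the first has coefficients 2,2,3,3,3,3,1,1 for degrees 0…7.
[t⁷] = 1·1 − 4·1 + 6·3 − 4·3 + 1·3 = 6.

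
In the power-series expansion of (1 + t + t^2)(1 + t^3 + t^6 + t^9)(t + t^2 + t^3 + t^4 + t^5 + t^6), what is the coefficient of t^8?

6

(1 + t + t^2) has coefficients 1,1,1 for degrees 0…2.
(1 + t^3 + t^6 + t^9) has coefficients 1,0,0,1,0,0,1,0,0 for degrees 0…8.
Finally multiplying by (t + t^2 + t^3 + t^4 + t^5 + t^6), the product of all factors after the first has coefficients 0,1,1,1,2,2,2,2,2 for degrees 0…8.
[t^8] = 1·2 + 1·2 + 1·2 = 6.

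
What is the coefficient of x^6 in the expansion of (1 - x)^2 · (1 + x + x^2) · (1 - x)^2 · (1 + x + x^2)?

1

(1 - x)^2 has coefficients 1,-2,1 for degrees 0…2.
(1 + x + x^2) has coefficients 1,1,1,0,0,0,0 for degrees 0…6.
Multiplying by (1 - x)^2 gives running coefficients 1,-1,0,-1,1,0,0 for degrees 0…6.
Finally multiplying by (1 + x + x^2), the product of all factors after the first has coefficients 1,0,0,-2,0,0,1 for degrees 0…6.
[x^6] = 1·1 − 2·0 + 1·0 = 1.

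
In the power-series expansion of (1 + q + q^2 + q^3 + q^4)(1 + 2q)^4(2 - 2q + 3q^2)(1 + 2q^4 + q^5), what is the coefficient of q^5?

(1 + q + q^2 + q^3 + q^4) has coefficients 1,1,1,1,1 for degrees 0…4.
(1 + 2q)^4 has coefficients 1,8,24,32,16,0 for degrees 0…5.
Multiplying by (2 - 2q + 3q^2) gives running coefficients 2,14,35,40,40,64 for degrees 0…5.
Finally multiplying by (1 + 2q^4 + q^5), the product of all factors after the first has coefficients 2,14,35,40,44,94 for degrees 0…5.
[q^5] = 1·94 + 1·44 + 1·40 + 1·35 + 1·14 = 227.

227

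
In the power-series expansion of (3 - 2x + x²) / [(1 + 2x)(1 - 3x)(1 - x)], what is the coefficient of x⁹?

42722

Partial fractions give a closed form: a_n = (17/15)·(-2)^n + (11/5)·3^n + (-1/3)·1^n.
At n = 9: a_9 = 42722.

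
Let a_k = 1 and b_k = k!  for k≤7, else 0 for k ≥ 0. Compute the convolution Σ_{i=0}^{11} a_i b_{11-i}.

5914

The convolution is the x^11 coefficient of A(x)B(x).
Σ = 1·0 + 1·0 + 1·0 + 1·0 + 1·5040 + 1·720 + 1·120 + 1·24 + 1·6 + 1·2 + 1·1 + 1·1 = 5914.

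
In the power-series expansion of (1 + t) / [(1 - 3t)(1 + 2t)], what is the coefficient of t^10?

47444

Partial fractions give a closed form: a_n = (4/5)·3^n + (1/5)·(-2)^n.
At n = 10: a_10 = 47444.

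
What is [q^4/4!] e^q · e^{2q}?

The EGF product rule gives c_4 = Σ_{k_1+k_2=4} C(4; k_1,k_2) · ∏ g_i(k_i), where e^q gives (1)^k; e^{2q} gives (2)^k.
g_1(k) for k = 0…4: 1, 1, 1, 1, 1.
g_2(k) for k = 0…4: 1, 2, 4, 8, 16.
c_4 = Σ_k C(4,k)·g_1(k)·g_2(4−k) = 1·1·16 + 4·1·8 + 6·1·4 + 4·1·2 + 1·1·1 = 16 + 32 + 24 + 8 + 1 = 81.

81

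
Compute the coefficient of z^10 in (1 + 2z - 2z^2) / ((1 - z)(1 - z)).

The denominator gives the recurrence a_n = 2a_(n−1) − a_(n−2) for n ≥ 3; the numerator fixes a_0 = 1, a_1 = 4, a_2 = 5.
Iterating: 1, 4, 5, 6, 7, 8, 9, 10, 11, 12, 13, so a_10 = 13.

13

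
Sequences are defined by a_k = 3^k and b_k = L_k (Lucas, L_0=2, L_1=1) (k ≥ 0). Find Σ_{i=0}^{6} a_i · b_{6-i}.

The convolution is the x^6 coefficient of A(x)B(x).
Σ = 1·18 + 3·11 + 9·7 + 27·4 + 81·3 + 243·1 + 729·2 = 2166.

2166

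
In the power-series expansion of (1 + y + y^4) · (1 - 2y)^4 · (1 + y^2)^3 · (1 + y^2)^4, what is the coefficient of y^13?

(1 + y + y^4) has coefficients 1,1,0,0,1 for degrees 0…4.
(1 - 2y)^4 has coefficients 1,-8,24,-32,16,0,0,0,0,0,0,0,0,0 for degrees 0…13.
Multiplying by (1 + y^2)^3 gives running coefficients 1,-8,27,-56,91,-120,121,-104,72,-32,16,0,0,0 for degrees 0…13.
Finally multiplying by (1 + y^2)^4, the product of all factors after the first has coefficients 1,-8,31,-88,205,-392,651,-952,1211,-1400,1421,-1288,1071,-728 for degrees 0…13.
[y^13] = 1·(-728) + 1·1071 + 1·(-1400) = -1057.

-1057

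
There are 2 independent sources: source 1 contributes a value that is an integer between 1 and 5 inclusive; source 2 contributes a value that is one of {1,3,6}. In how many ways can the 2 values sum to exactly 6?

2

The generating function for the choices is (q + q² + q³ + q⁴ + q⁵)·(q + q³ + q⁶); the count is [q⁶].
(q + q² + q³ + q⁴ + q⁵) has coefficients 0,1,1,1,1,1 for degrees 0…5.
(q + q³ + q⁶) has coefficients 0,1,0,1,0,0,1 for degrees 0…6.
[q⁶] = 1·0 + 1·0 + 1·1 + 1·0 + 1·1 = 2.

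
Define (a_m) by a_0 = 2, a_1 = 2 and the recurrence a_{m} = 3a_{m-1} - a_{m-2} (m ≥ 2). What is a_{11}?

21892

The ordinary generating function has denominator 1 - 3x + x^2.
Iterating the recurrence: a_0,…,a_{11} = 2, 2, 4, 10, 26, 68, 178, 466, 1220, 3194, 8362, 21892.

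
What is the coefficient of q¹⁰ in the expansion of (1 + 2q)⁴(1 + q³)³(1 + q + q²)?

225

(1 + 2q)⁴ has coefficients 1,8,24,32,16 for degrees 0…4.
(1 + q³)³ has coefficients 1,0,0,3,0,0,3,0,0,1,0 for degrees 0…10.
Finally multiplying by (1 + q + q²), the product of all factors after the first has coefficients 1,1,1,3,3,3,3,3,3,1,1 for degrees 0…10.
[q¹⁰] = 1·1 + 8·1 + 24·3 + 32·3 + 16·3 = 225.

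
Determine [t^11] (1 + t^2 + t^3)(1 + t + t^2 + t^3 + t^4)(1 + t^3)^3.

8

(1 + t^2 + t^3) has coefficients 1,0,1,1 for degrees 0…3.
(1 + t + t^2 + t^3 + t^4) has coefficients 1,1,1,1,1,0,0,0,0,0,0,0 for degrees 0…11.
Finally multiplying by (1 + t^3)^3, the product of all factors after the first has coefficients 1,1,1,4,4,3,6,6,3,4,4,1 for degrees 0…11.
[t^11] = 1·1 + 1·4 + 1·3 = 8.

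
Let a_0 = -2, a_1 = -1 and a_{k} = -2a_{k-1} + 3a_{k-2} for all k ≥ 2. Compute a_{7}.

545

The ordinary generating function has denominator 1 + 2y - 3y^2.
Iterating the recurrence: a_0,…,a_{7} = -2, -1, -4, 5, -22, 59, -184, 545.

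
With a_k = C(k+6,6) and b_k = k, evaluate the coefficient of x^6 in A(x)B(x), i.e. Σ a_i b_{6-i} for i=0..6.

1287

Write out a_i and b_{6-i} for i = 0,…,6 and sum the products.
Σ = 1·6 + 7·5 + 28·4 + 84·3 + 210·2 + 462·1 + 924·0 = 1287.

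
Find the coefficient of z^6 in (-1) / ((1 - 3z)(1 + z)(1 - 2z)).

-1555

Partial fractions give a closed form: a_n = (-9/4)·3^n + (-1/12)·(-1)^n + (4/3)·2^n.
At n = 6: a_6 = -1555.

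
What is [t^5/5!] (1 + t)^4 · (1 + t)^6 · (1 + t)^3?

The EGF product rule gives c_5 = Σ_{k_1+k_2+k_3=5} C(5; k_1,k_2,k_3) · ∏ g_i(k_i), where (1+t)^4 gives the falling factorial (4)_k; (1+t)^6 gives the falling factorial (6)_k; (1+t)^3 gives the falling factorial (3)_k.
g_1(k) for k = 0…5: 1, 4, 12, 24, 24, 0.
g_2(k) for k = 0…5: 1, 6, 30, 120, 360, 720.
g_3(k) for k = 0…5: 1, 3, 6, 6, 0, 0.
First combine the last two factors: h(k) = Σ_j C(k,j)·g_2(j)·g_3(k−j) for k = 0…5: 1, 9, 72, 504, 3024, 15120.
c_5 = Σ_k C(5,k)·g_1(k)·h(5−k) = 1·1·15120 + 5·4·3024 + 10·12·504 + 10·24·72 + 5·24·9 = 15120 + 60480 + 60480 + 17280 + 1080 = 154440.

154440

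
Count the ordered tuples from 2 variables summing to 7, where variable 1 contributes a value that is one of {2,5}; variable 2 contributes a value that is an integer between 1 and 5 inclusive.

The generating function for the choices is (x^2 + x^5)·(x + x^2 + x^3 + x^4 + x^5); the count is [x^7].
(x^2 + x^5) has coefficients 0,0,1,0,0,1 for degrees 0…5.
(x + x^2 + x^3 + x^4 + x^5) has coefficients 0,1,1,1,1,1,0,0 for degrees 0…7.
[x^7] = 1·1 + 1·1 = 2.

2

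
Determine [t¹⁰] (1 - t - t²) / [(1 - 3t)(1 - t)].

The denominator gives the recurrence a_n = 4a_(n−1) − 3a_(n−2) for n ≥ 3; the numerator fixes a_0 = 1, a_1 = 3, a_2 = 8.
Iterating: 1, 3, 8, 23, 68, 203, 608, 1823, 5468, 16403, 49208, so a_10 = 49208.

49208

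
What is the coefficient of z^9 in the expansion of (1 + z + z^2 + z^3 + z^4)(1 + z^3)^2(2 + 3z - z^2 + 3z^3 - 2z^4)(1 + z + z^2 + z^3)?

(1 + z + z^2 + z^3 + z^4) has coefficients 1,1,1,1,1 for degrees 0…4.
(1 + z^3)^2 has coefficients 1,0,0,2,0,0,1,0,0,0 for degrees 0…9.
Multiplying by (2 + 3z - z^2 + 3z^3 - 2z^4) gives running coefficients 2,3,-1,7,4,-2,8,-1,-1,3 for degrees 0…9.
Finally multiplying by (1 + z + z^2 + z^3), the product of all factors after the first has coefficients 2,5,4,11,13,8,17,9,4,9 for degrees 0…9.
[z^9] = 1·9 + 1·4 + 1·9 + 1·17 + 1·8 = 47.

47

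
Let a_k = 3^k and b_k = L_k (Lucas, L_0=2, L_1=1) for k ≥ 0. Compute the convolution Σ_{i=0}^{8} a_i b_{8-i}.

19628

The convolution is the t^8 coefficient of A(t)B(t).
Σ = 1·47 + 3·29 + 9·18 + 27·11 + 81·7 + 243·4 + 729·3 + 2187·1 + 6561·2 = 19628.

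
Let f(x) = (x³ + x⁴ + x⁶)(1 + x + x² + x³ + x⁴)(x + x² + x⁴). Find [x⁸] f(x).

(x³ + x⁴ + x⁶) has coefficients 0,0,0,1,1,0,1 for degrees 0…6.
(1 + x + x² + x³ + x⁴) has coefficients 1,1,1,1,1,0,0,0,0 for degrees 0…8.
Finally multiplying by (x + x² + x⁴), the product of all factors after the first has coefficients 0,1,2,2,3,3,2,1,1 for degrees 0…8.
[x⁸] = 1·3 + 1·3 + 1·2 = 8.

8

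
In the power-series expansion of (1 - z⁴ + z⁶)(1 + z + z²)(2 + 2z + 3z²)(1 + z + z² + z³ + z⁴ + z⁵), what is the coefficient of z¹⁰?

2

(1 - z⁴ + z⁶) has coefficients 1,0,0,0,-1,0,1 for degrees 0…6.
(1 + z + z²) has coefficients 1,1,1,0,0,0,0,0,0,0,0 for degrees 0…10.
Multiplying by (2 + 2z + 3z²) gives running coefficients 2,4,7,5,3,0,0,0,0,0,0 for degrees 0…10.
Finally multiplying by (1 + z + z² + z³ + z⁴ + z⁵), the product of all factors after the first has coefficients 2,6,13,18,21,21,19,15,8,3,0 for degrees 0…10.
[z¹⁰] = 1·0 − 1·19 + 1·21 = 2.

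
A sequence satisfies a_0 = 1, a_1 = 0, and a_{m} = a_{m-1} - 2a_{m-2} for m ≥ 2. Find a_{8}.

The ordinary generating function has denominator 1 - z + 2z^2.
Iterating the recurrence: a_0,…,a_{8} = 1, 0, -2, -2, 2, 6, 2, -10, -14.

-14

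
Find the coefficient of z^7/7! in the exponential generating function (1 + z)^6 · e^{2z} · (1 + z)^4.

The EGF product rule gives c_7 = Σ_{k_1+k_2+k_3=7} C(7; k_1,k_2,k_3) · ∏ g_i(k_i), where (1+z)^6 gives the falling factorial (6)_k; e^{2z} gives (2)^k; (1+z)^4 gives the falling factorial (4)_k.
g_1(k) for k = 0…7: 1, 6, 30, 120, 360, 720, 720, 0.
g_2(k) for k = 0…7: 1, 2, 4, 8, 16, 32, 64, 128.
g_3(k) for k = 0…7: 1, 4, 12, 24, 24, 0, 0, 0.
First combine the last two factors: h(k) = Σ_j C(k,j)·g_2(j)·g_3(k−j) for k = 0…7: 1, 6, 32, 152, 648, 2512, 8992, 30144.
c_7 = Σ_k C(7,k)·g_1(k)·h(7−k) = 1·1·30144 + 7·6·8992 + 21·30·2512 + 35·120·648 + 35·360·152 + 21·720·32 + 7·720·6 = 30144 + 377664 + 1582560 + 2721600 + 1915200 + 483840 + 30240 = 7141248.

7141248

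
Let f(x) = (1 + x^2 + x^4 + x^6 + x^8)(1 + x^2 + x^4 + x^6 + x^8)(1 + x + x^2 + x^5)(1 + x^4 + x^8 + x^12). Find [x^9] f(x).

(1 + x^2 + x^4 + x^6 + x^8) has coefficients 1,0,1,0,1,0,1,0,1 for degrees 0…8.
(1 + x^2 + x^4 + x^6 + x^8) has coefficients 1,0,1,0,1,0,1,0,1,0 for degrees 0…9.
Multiplying by (1 + x + x^2 + x^5) gives running coefficients 1,1,2,1,2,2,2,2,2,2 for degrees 0…9.
Finally multiplying by (1 + x^4 + x^8 + x^12), the product of all factors after the first has coefficients 1,1,2,1,3,3,4,3,5,5 for degrees 0…9.
[x^9] = 1·5 + 1·3 + 1·3 + 1·1 + 1·1 = 13.

13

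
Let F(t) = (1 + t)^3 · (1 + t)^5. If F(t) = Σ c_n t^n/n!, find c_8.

The EGF product rule gives c_8 = Σ_{k_1+k_2=8} C(8; k_1,k_2) · ∏ g_i(k_i), where (1+t)^3 gives the falling factorial (3)_k; (1+t)^5 gives the falling factorial (5)_k.
g_1(k) for k = 0…8: 1, 3, 6, 6, 0, 0, 0, 0, 0.
g_2(k) for k = 0…8: 1, 5, 20, 60, 120, 120, 0, 0, 0.
c_8 = Σ_k C(8,k)·g_1(k)·g_2(8−k) = 56·6·120 = 40320.

40320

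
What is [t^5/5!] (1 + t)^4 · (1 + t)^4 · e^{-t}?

1159

The EGF product rule gives c_5 = Σ_{k_1+k_2+k_3=5} C(5; k_1,k_2,k_3) · ∏ g_i(k_i), where (1+t)^4 gives the falling factorial (4)_k; (1+t)^4 gives the falling factorial (4)_k; e^{-t} gives (-1)^k.
g_1(k) for k = 0…5: 1, 4, 12, 24, 24, 0.
g_2(k) for k = 0…5: 1, 4, 12, 24, 24, 0.
g_3(k) for k = 0…5: 1, -1, 1, -1, 1, -1.
First combine the last two factors: h(k) = Σ_j C(k,j)·g_2(j)·g_3(k−j) for k = 0…5: 1, 3, 5, -1, -15, 19.
c_5 = Σ_k C(5,k)·g_1(k)·h(5−k) = 1·1·19 + 5·4·(-15) + 10·12·(-1) + 10·24·5 + 5·24·3 = 19 − 300 − 120 + 1200 + 360 = 1159.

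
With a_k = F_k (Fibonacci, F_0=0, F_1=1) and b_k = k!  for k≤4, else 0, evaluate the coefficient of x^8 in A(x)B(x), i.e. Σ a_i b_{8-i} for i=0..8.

Write out a_i and b_{8-i} for i = 0,…,8 and sum the products.
Σ = 0·0 + 1·0 + 1·0 + 2·0 + 3·24 + 5·6 + 8·2 + 13·1 + 21·1 = 152.

152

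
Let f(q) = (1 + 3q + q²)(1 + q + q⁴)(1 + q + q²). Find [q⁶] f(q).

5

(1 + 3q + q²) has coefficients 1,3,1 for degrees 0…2.
(1 + q + q⁴) has coefficients 1,1,0,0,1,0,0 for degrees 0…6.
Finally multiplying by (1 + q + q²), the product of all factors after the first has coefficients 1,2,2,1,1,1,1 for degrees 0…6.
[q⁶] = 1·1 + 3·1 + 1·1 = 5.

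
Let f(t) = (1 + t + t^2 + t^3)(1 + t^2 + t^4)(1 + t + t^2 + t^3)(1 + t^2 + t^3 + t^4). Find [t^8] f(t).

(1 + t + t^2 + t^3) has coefficients 1,1,1,1 for degrees 0…3.
(1 + t^2 + t^4) has coefficients 1,0,1,0,1,0,0,0,0 for degrees 0…8.
Multiplying by (1 + t + t^2 + t^3) gives running coefficients 1,1,2,2,2,2,1,1,0 for degrees 0…8.
Finally multiplying by (1 + t^2 + t^3 + t^4), the product of all factors after the first has coefficients 1,1,3,4,6,7,7,7,5 for degrees 0…8.
[t^8] = 1·5 + 1·7 + 1·7 + 1·7 = 26.

26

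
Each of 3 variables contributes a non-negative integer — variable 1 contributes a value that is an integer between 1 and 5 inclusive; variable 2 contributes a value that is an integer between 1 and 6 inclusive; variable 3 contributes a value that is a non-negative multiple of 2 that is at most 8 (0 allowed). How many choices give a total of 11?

15

The generating function for the choices is (t + t² + t³ + t⁴ + t⁵)·(t + t² + t³ + t⁴ + t⁵ + t⁶)·(1 + t² + t⁴ + t⁶ + t⁸); the count is [t¹¹].
(t + t² + t³ + t⁴ + t⁵) has coefficients 0,1,1,1,1,1 for degrees 0…5.
(t + t² + t³ + t⁴ + t⁵ + t⁶) has coefficients 0,1,1,1,1,1,1,0,0,0,0,0 for degrees 0…11.
Finally multiplying by (1 + t² + t⁴ + t⁶ + t⁸), the product of all factors after the first has coefficients 0,1,1,2,2,3,3,3,3,3,3,2 for degrees 0…11.
[t¹¹] = 1·3 + 1·3 + 1·3 + 1·3 + 1·3 = 15.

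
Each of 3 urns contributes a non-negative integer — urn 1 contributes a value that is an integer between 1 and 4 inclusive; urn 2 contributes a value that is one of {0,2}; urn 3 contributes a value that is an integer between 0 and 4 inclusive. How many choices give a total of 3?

4

The generating function for the choices is (t + t^2 + t^3 + t^4)·(1 + t^2)·(1 + t + t^2 + t^3 + t^4); the count is [t^3].
(t + t^2 + t^3 + t^4) has coefficients 0,1,1,1 for degrees 0…3.
(1 + t^2) has coefficients 1,0,1,0 for degrees 0…3.
Finally multiplying by (1 + t + t^2 + t^3 + t^4), the product of all factors after the first has coefficients 1,1,2,2 for degrees 0…3.
[t^3] = 1·2 + 1·1 + 1·1 = 4.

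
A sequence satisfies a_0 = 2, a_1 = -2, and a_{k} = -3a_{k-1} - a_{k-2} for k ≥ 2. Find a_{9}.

The ordinary generating function has denominator 1 + 3t + t^2.
Iterating the recurrence: a_0,…,a_{9} = 2, -2, 4, -10, 26, -68, 178, -466, 1220, -3194.

-3194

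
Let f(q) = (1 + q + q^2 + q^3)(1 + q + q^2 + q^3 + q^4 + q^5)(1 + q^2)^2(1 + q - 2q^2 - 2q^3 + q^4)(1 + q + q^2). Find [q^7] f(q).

(1 + q + q^2 + q^3) has coefficients 1,1,1,1 for degrees 0…3.
(1 + q + q^2 + q^3 + q^4 + q^5) has coefficients 1,1,1,1,1,1,0,0 for degrees 0…7.
Multiplying by (1 + q^2)^2 gives running coefficients 1,1,3,3,4,4,3,3 for degrees 0…7.
Multiplying by (1 + q - 2q^2 - 2q^3 + q^4) gives running coefficients 1,2,2,2,0,-3,-4,-7 for degrees 0…7.
Finally multiplying by (1 + q + q^2), the product of all factors after the first has coefficients 1,3,5,6,4,-1,-7,-14 for degrees 0…7.
[q^7] = 1·(-14) + 1·(-7) + 1·(-1) + 1·4 = -18.

-18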